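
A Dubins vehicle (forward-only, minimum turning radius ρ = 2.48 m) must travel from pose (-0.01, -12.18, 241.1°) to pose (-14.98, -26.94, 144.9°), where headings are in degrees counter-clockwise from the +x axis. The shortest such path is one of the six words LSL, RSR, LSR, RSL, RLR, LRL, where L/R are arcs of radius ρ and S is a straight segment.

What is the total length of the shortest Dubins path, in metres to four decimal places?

22.1465 m

Let ψ = atan2(Δy, Δx) = atan2(-14.76, -14.97) = -135.4047° be the start→goal bearing.
Normalize: d = |goal − start| / ρ = 21.022809/2.48 = 8.476939, α = (θ_start − ψ) mod 360° = 16.5047° = 0.288061 rad, β = (θ_goal − ψ) mod 360° = 280.3047° = 4.892240 rad.
Common terms: sin α = 0.284094, cos α = 0.958796, sin β = -0.983870, cos β = 0.178883, cos(α−β) = -0.107999, d² = 71.858497. Work in radians in the unit-radius frame; every candidate has L = ρ·(t + p + q).
LSL: p² = 2 + d² − 2cos(α−β) + 2d(sin α − sin β) = 95.571411; p = √p² = 9.776063; φ = atan2(cos β − cos α, d + sin α − sin β) = -0.079863 rad; t = (φ − α) mod 2π = 5.915261 rad, q = (β − φ) mod 2π = 4.972103 rad → L = 2.48·(5.915261 + 9.776063 + 4.972103) = 2.48·20.663427 = 51.245299 m
RSR: p² = 2 + d² − 2cos(α−β) + 2d(sin β − sin α) = 52.577581; p = √p² = 7.251040; φ = atan2(cos α − cos β, d − sin α + sin β) = 0.107767 rad; t = (α − φ) mod 2π = 0.180294 rad, q = (φ − β) mod 2π = 1.498713 rad → L = 2.48·(0.180294 + 7.251040 + 1.498713) = 2.48·8.930047 = 22.146516 m
LSR: p² = d² − 2 + 2cos(α−β) + 2d(sin α + sin β) = 57.778577; p = √p² = 7.601222; φ = atan2(−cos α − cos β, d + sin α + sin β) − atan2(−2, p) = 0.112030 rad; t = (φ − α) mod 2π = 6.107154 rad, q = (φ − β) mod 2π = 1.502975 rad → L = 2.48·(6.107154 + 7.601222 + 1.502975) = 2.48·15.211351 = 37.724150 m
RSL: p² = d² − 2 + 2cos(α−β) − 2d(sin α + sin β) = 81.506420; p = √p² = 9.028091; φ = atan2(cos α + cos β, d − sin α − sin β) − atan2(2, p) = -0.094665 rad; t = (α − φ) mod 2π = 0.382726 rad, q = (β − φ) mod 2π = 4.986905 rad → L = 2.48·(0.382726 + 9.028091 + 4.986905) = 2.48·14.397722 = 35.706349 m
RLR: c = (6 − d² + 2cos(α−β) + 2d(sin α − sin β))/8 = -5.572198, |c| > 1 → infeasible
LRL: c = (6 − d² + 2cos(α−β) − 2d(sin α − sin β))/8 = -10.946426, |c| > 1 → infeasible
Shortest: RSR with L = 22.146516 m ≈ 22.1465 m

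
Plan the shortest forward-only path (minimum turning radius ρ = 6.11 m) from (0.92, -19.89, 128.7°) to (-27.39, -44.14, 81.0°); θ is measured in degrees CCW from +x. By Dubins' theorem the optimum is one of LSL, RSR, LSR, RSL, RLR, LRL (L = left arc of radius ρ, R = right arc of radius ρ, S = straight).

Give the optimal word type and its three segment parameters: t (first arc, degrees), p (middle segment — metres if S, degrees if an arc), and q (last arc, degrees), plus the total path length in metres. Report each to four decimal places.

Let ψ = atan2(Δy, Δx) = atan2(-24.25, -28.31) = -139.4170° be the start→goal bearing.
Normalize: d = |goal − start| / ρ = 37.276247/6.11 = 6.100859, α = (θ_start − ψ) mod 360° = 268.1170° = 4.679525 rad, β = (θ_goal − ψ) mod 360° = 220.4170° = 3.847003 rad.
Common terms: sin α = -0.999460, cos α = -0.032858, sin β = -0.648346, cos β = -0.761345, cos(α−β) = 0.673013, d² = 37.220478. Work in radians in the unit-radius frame; every candidate has L = ρ·(t + p + q).
LSL: p² = 2 + d² − 2cos(α−β) + 2d(sin α − sin β) = 33.590264; p = √p² = 5.795711; φ = atan2(cos β − cos α, d + sin α − sin β) = -0.126028 rad; t = (φ − α) mod 2π = 1.477632 rad, q = (β − φ) mod 2π = 3.973031 rad → L = 6.11·(1.477632 + 5.795711 + 3.973031) = 6.11·11.246374 = 68.715345 m
RSR: p² = 2 + d² − 2cos(α−β) + 2d(sin β − sin α) = 42.158642; p = √p² = 6.492969; φ = atan2(cos α − cos β, d − sin α + sin β) = 0.112433 rad; t = (α − φ) mod 2π = 4.567092 rad, q = (φ − β) mod 2π = 2.548615 rad → L = 6.11·(4.567092 + 6.492969 + 2.548615) = 6.11·13.608676 = 83.149010 m
LSR: p² = d² − 2 + 2cos(α−β) + 2d(sin α + sin β) = 16.460434; p = √p² = 4.057146; φ = atan2(−cos α − cos β, d + sin α + sin β) − atan2(−2, p) = 0.634492 rad; t = (φ − α) mod 2π = 2.238152 rad, q = (φ − β) mod 2π = 3.070674 rad → L = 6.11·(2.238152 + 4.057146 + 3.070674) = 6.11·9.365973 = 57.226093 m
RSL: p² = d² − 2 + 2cos(α−β) − 2d(sin α + sin β) = 56.672572; p = √p² = 7.528119; φ = atan2(cos α + cos β, d − sin α − sin β) − atan2(2, p) = -0.361811 rad; t = (α − φ) mod 2π = 5.041336 rad, q = (β − φ) mod 2π = 4.208814 rad → L = 6.11·(5.041336 + 7.528119 + 4.208814) = 6.11·16.778269 = 102.515225 m
RLR: c = (6 − d² + 2cos(α−β) + 2d(sin α − sin β))/8 = -4.269830, |c| > 1 → infeasible
LRL: c = (6 − d² + 2cos(α−β) − 2d(sin α − sin β))/8 = -3.198783, |c| > 1 → infeasible
Shortest: LSR with L = 57.226093 m ≈ 57.2261 m
Convert LSR to answer units (arcs ×180/π): t = 2.238152·180/π = 128.2367°, p = ρ·p = 6.11·4.057146 = 24.7892 m, q = 3.070674·180/π = 175.9367°, L = 57.2261 m.

LSR: t = 128.2367°, p = 24.7892 m, q = 175.9367°, L = 57.2261 m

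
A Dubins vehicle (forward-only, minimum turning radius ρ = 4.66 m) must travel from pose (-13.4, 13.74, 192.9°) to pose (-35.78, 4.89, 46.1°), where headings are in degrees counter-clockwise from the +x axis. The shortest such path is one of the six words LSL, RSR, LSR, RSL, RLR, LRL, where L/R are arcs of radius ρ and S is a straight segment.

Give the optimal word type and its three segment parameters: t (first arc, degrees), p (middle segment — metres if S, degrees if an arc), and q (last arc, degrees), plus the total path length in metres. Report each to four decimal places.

LSR: t = 33.4709°, p = 19.2997 m, q = 180.2709°, L = 36.6838 m

Let ψ = atan2(Δy, Δx) = atan2(-8.85, -22.38) = -158.4241° be the start→goal bearing.
Normalize: d = |goal − start| / ρ = 24.066302/4.66 = 5.164443, α = (θ_start − ψ) mod 360° = 351.3241° = 6.131762 rad, β = (θ_goal − ψ) mod 360° = 204.5241° = 3.569618 rad.
Common terms: sin α = -0.150846, cos α = 0.988557, sin β = -0.415075, cos β = -0.909787, cos(α−β) = -0.836764, d² = 26.671467. Work in radians in the unit-radius frame; every candidate has L = ρ·(t + p + q).
LSL: p² = 2 + d² − 2cos(α−β) + 2d(sin α − sin β) = 33.074192; p = √p² = 5.751017; φ = atan2(cos β − cos α, d + sin α − sin β) = -0.336397 rad; t = (φ − α) mod 2π = 6.098212 rad, q = (β − φ) mod 2π = 3.906016 rad → L = 4.66·(6.098212 + 5.751017 + 3.906016) = 4.66·15.755244 = 73.419437 m
RSR: p² = 2 + d² − 2cos(α−β) + 2d(sin β − sin α) = 27.615798; p = √p² = 5.255074; φ = atan2(cos α − cos β, d − sin α + sin β) = 0.369598 rad; t = (α − φ) mod 2π = 5.762164 rad, q = (φ − β) mod 2π = 3.083165 rad → L = 4.66·(5.762164 + 5.255074 + 3.083165) = 4.66·14.100402 = 65.707874 m
LSR: p² = d² − 2 + 2cos(α−β) + 2d(sin α + sin β) = 17.152605; p = √p² = 4.141570; φ = atan2(−cos α − cos β, d + sin α + sin β) − atan2(−2, p) = 0.432753 rad; t = (φ − α) mod 2π = 0.584177 rad, q = (φ − β) mod 2π = 3.146321 rad → L = 4.66·(0.584177 + 4.141570 + 3.146321) = 4.66·7.872068 = 36.683837 m
RSL: p² = d² − 2 + 2cos(α−β) − 2d(sin α + sin β) = 28.843271; p = √p² = 5.370593; φ = atan2(cos α + cos β, d − sin α − sin β) − atan2(2, p) = -0.342743 rad; t = (α − φ) mod 2π = 0.191319 rad, q = (β − φ) mod 2π = 3.912361 rad → L = 4.66·(0.191319 + 5.370593 + 3.912361) = 4.66·9.474273 = 44.150111 m
RLR: c = (6 − d² + 2cos(α−β) + 2d(sin α − sin β))/8 = -2.451975, |c| > 1 → infeasible
LRL: c = (6 − d² + 2cos(α−β) − 2d(sin α − sin β))/8 = -3.134274, |c| > 1 → infeasible
Shortest: LSR with L = 36.683837 m ≈ 36.6838 m
Convert LSR to answer units (arcs ×180/π): t = 0.584177·180/π = 33.4709°, p = ρ·p = 4.66·4.141570 = 19.2997 m, q = 3.146321·180/π = 180.2709°, L = 36.6838 m.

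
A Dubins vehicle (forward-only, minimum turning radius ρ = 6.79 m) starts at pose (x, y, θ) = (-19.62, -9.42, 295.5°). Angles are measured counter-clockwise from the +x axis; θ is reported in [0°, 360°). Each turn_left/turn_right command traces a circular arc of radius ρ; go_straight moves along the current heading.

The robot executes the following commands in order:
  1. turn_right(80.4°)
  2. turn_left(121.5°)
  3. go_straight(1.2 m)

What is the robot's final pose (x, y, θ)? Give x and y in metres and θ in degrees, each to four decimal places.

set_pose: (x, y, θ) = (-19.6200, -9.4200, 295.5000°), ρ = 6.79
turn_right(80.4°): centre at ρ to the right, rotate −80.4° → (-21.8443, -17.8984, 215.1000°)
turn_left(121.5°): centre at ρ to the left, rotate +121.5° → (-20.6366, -29.6852, 336.6000°)
go_straight(1.2): x += 1.2·cos θ, y += 1.2·sin θ → (-19.5353, -30.1618, 336.6000°)

(-19.5353, -30.1618, 336.6000°)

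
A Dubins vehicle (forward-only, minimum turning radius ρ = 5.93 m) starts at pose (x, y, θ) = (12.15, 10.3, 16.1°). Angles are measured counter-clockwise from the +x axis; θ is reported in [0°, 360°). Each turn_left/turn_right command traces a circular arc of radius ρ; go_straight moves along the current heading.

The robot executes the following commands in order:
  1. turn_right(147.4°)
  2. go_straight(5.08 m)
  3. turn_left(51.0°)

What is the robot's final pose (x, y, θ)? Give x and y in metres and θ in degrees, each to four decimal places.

(13.5064, -8.0406, 279.7000°)

set_pose: (x, y, θ) = (12.1500, 10.3000, 16.1000°), ρ = 5.93
turn_right(147.4°): centre at ρ to the right, rotate −147.4° → (18.2495, 0.6888, -131.3000° ≡ 228.7000°)
go_straight(5.08): x += 5.08·cos θ, y += 5.08·sin θ → (14.8967, -3.1277, 228.7000°)
turn_left(51.0°): centre at ρ to the left, rotate +51.0° → (13.5064, -8.0406, 279.7000°)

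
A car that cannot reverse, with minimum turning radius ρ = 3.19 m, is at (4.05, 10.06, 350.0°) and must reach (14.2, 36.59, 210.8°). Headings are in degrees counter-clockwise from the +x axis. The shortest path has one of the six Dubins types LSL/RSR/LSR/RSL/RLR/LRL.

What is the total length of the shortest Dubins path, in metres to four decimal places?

35.7977 m

Let ψ = atan2(Δy, Δx) = atan2(26.53, 10.15) = 69.0639° be the start→goal bearing.
Normalize: d = |goal − start| / ρ = 28.405341/3.19 = 8.904496, α = (θ_start − ψ) mod 360° = 280.9361° = 4.903261 rad, β = (θ_goal − ψ) mod 360° = 141.7361° = 2.473762 rad.
Common terms: sin α = -0.981839, cos α = 0.189715, sin β = 0.619284, cos β = -0.785167, cos(α−β) = -0.756995, d² = 79.290042. Work in radians in the unit-radius frame; every candidate has L = ρ·(t + p + q).
LSL: p² = 2 + d² − 2cos(α−β) + 2d(sin α − sin β) = 54.289644; p = √p² = 7.368151; φ = atan2(cos β − cos α, d + sin α − sin β) = -0.132699 rad; t = (φ − α) mod 2π = 1.247225 rad, q = (β − φ) mod 2π = 2.606462 rad → L = 3.19·(1.247225 + 7.368151 + 2.606462) = 3.19·11.221838 = 35.797662 m
RSR: p² = 2 + d² − 2cos(α−β) + 2d(sin β − sin α) = 111.318421; p = √p² = 10.550755; φ = atan2(cos α − cos β, d − sin α + sin β) = 0.092531 rad; t = (α − φ) mod 2π = 4.810729 rad, q = (φ − β) mod 2π = 3.901954 rad → L = 3.19·(4.810729 + 10.550755 + 3.901954) = 3.19·19.263438 = 61.450368 m
LSR: p² = d² − 2 + 2cos(α−β) + 2d(sin α + sin β) = 69.319308; p = √p² = 8.325822; φ = atan2(−cos α − cos β, d + sin α + sin β) − atan2(−2, p) = 0.305346 rad; t = (φ − α) mod 2π = 1.685271 rad, q = (φ − β) mod 2π = 4.114769 rad → L = 3.19·(1.685271 + 8.325822 + 4.114769) = 3.19·14.125862 = 45.061501 m
RSL: p² = d² − 2 + 2cos(α−β) − 2d(sin α + sin β) = 82.232797; p = √p² = 9.068230; φ = atan2(cos α + cos β, d − sin α − sin β) − atan2(2, p) = -0.281242 rad; t = (α − φ) mod 2π = 5.184502 rad, q = (β − φ) mod 2π = 2.755004 rad → L = 3.19·(5.184502 + 9.068230 + 2.755004) = 3.19·17.007736 = 54.254679 m
RLR: c = (6 − d² + 2cos(α−β) + 2d(sin α − sin β))/8 = -12.914803, |c| > 1 → infeasible
LRL: c = (6 − d² + 2cos(α−β) − 2d(sin α − sin β))/8 = -5.786205, |c| > 1 → infeasible
Shortest: LSL with L = 35.797662 m ≈ 35.7977 m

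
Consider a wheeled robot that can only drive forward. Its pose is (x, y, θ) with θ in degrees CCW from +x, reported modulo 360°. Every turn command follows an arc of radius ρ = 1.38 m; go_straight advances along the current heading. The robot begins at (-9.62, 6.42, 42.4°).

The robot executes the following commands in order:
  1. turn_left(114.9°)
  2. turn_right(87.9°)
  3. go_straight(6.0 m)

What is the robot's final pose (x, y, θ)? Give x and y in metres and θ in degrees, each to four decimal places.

(-8.6661, 16.0872, 69.4000°)

set_pose: (x, y, θ) = (-9.6200, 6.4200, 42.4000°), ρ = 1.38
turn_left(114.9°): centre at ρ to the left, rotate +114.9° → (-10.0180, 8.7122, 157.3000°)
turn_right(87.9°): centre at ρ to the right, rotate −87.9° → (-10.7772, 10.4708, 69.4000°)
go_straight(6.0): x += 6.0·cos θ, y += 6.0·sin θ → (-8.6661, 16.0872, 69.4000°)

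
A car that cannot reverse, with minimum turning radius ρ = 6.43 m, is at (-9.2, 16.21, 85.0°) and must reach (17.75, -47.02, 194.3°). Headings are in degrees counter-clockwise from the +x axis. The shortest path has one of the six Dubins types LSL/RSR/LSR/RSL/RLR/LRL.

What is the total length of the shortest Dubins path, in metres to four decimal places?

87.6719 m

Let ψ = atan2(Δy, Δx) = atan2(-63.23, 26.95) = -66.9152° be the start→goal bearing.
Normalize: d = |goal − start| / ρ = 68.733801/6.43 = 10.689549, α = (θ_start − ψ) mod 360° = 151.9152° = 2.651421 rad, β = (θ_goal − ψ) mod 360° = 261.2152° = 4.559066 rad.
Common terms: sin α = 0.470777, cos α = -0.882252, sin β = -0.988269, cos β = -0.152723, cos(α−β) = -0.330514, d² = 114.266461. Work in radians in the unit-radius frame; every candidate has L = ρ·(t + p + q).
LSL: p² = 2 + d² − 2cos(α−β) + 2d(sin α − sin β) = 148.120582; p = √p² = 12.170480; φ = atan2(cos β − cos α, d + sin α − sin β) = 0.059978 rad; t = (φ − α) mod 2π = 3.691743 rad, q = (β − φ) mod 2π = 4.499088 rad → L = 6.43·(3.691743 + 12.170480 + 4.499088) = 6.43·20.361310 = 130.923224 m
RSR: p² = 2 + d² − 2cos(α−β) + 2d(sin β − sin α) = 85.734397; p = √p² = 9.259287; φ = atan2(cos α − cos β, d − sin α + sin β) = -0.078871 rad; t = (α − φ) mod 2π = 2.730292 rad, q = (φ − β) mod 2π = 1.645249 rad → L = 6.43·(2.730292 + 9.259287 + 1.645249) = 6.43·13.634828 = 87.671941 m
LSR: p² = d² − 2 + 2cos(α−β) + 2d(sin α + sin β) = 100.541923; p = √p² = 10.027060; φ = atan2(−cos α − cos β, d + sin α + sin β) − atan2(−2, p) = 0.298274 rad; t = (φ − α) mod 2π = 3.930039 rad, q = (φ − β) mod 2π = 2.022394 rad → L = 6.43·(3.930039 + 10.027060 + 2.022394) = 6.43·15.979492 = 102.748132 m
RSL: p² = d² − 2 + 2cos(α−β) − 2d(sin α + sin β) = 122.668942; p = √p² = 11.075601; φ = atan2(cos α + cos β, d − sin α − sin β) − atan2(2, p) = -0.270741 rad; t = (α − φ) mod 2π = 2.922162 rad, q = (β − φ) mod 2π = 4.829807 rad → L = 6.43·(2.922162 + 11.075601 + 4.829807) = 6.43·18.827571 = 121.061279 m
RLR: c = (6 − d² + 2cos(α−β) + 2d(sin α − sin β))/8 = -9.716800, |c| > 1 → infeasible
LRL: c = (6 − d² + 2cos(α−β) − 2d(sin α − sin β))/8 = -17.515073, |c| > 1 → infeasible
Shortest: RSR with L = 87.671941 m ≈ 87.6719 m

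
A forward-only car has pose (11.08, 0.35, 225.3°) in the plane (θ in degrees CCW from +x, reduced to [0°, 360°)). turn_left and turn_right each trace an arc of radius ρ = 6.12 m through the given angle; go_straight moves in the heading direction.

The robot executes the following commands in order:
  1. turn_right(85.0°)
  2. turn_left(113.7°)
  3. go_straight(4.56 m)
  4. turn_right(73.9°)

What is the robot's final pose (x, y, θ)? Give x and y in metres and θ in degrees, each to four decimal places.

set_pose: (x, y, θ) = (11.0800, 0.3500, 225.3000°), ρ = 6.12
turn_right(85.0°): centre at ρ to the right, rotate −85.0° → (2.8206, -0.0539, 140.3000°)
turn_left(113.7°): centre at ρ to the left, rotate +113.7° → (-6.9715, -3.0758, 254.0000°)
go_straight(4.56): x += 4.56·cos θ, y += 4.56·sin θ → (-8.2284, -7.4591, 254.0000°)
turn_right(73.9°): centre at ρ to the right, rotate −73.9° → (-14.1007, -11.8922, 180.1000°)

(-14.1007, -11.8922, 180.1000°)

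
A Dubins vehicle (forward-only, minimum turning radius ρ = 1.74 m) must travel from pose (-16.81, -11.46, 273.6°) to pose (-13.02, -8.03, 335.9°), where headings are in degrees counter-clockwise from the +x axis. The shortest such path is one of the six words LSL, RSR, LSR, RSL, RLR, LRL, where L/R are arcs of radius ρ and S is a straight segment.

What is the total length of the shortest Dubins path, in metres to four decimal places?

14.1069 m

Let ψ = atan2(Δy, Δx) = atan2(3.43, 3.79) = 42.1455° be the start→goal bearing.
Normalize: d = |goal − start| / ρ = 5.111653/1.74 = 2.937732, α = (θ_start − ψ) mod 360° = 231.4545° = 4.039643 rad, β = (θ_goal − ψ) mod 360° = 293.7545° = 5.126983 rad.
Common terms: sin α = -0.782113, cos α = -0.623136, sin β = -0.915280, cos β = 0.402818, cos(α−β) = 0.464842, d² = 8.630268. Work in radians in the unit-radius frame; every candidate has L = ρ·(t + p + q).
LSL: p² = 2 + d² − 2cos(α−β) + 2d(sin α − sin β) = 10.482999; p = √p² = 3.237746; φ = atan2(cos β − cos α, d + sin α − sin β) = 0.322431 rad; t = (φ − α) mod 2π = 2.565973 rad, q = (β − φ) mod 2π = 4.804552 rad → L = 1.74·(2.565973 + 3.237746 + 4.804552) = 1.74·10.608271 = 18.458392 m
RSR: p² = 2 + d² − 2cos(α−β) + 2d(sin β − sin α) = 8.918169; p = √p² = 2.986330; φ = atan2(cos α − cos β, d − sin α + sin β) = -0.350695 rad; t = (α − φ) mod 2π = 4.390338 rad, q = (φ − β) mod 2π = 0.805508 rad → L = 1.74·(4.390338 + 2.986330 + 0.805508) = 1.74·8.182176 = 14.236986 m
LSR: p² = d² − 2 + 2cos(α−β) + 2d(sin α + sin β) = -2.413021 < 0 → infeasible
RSL: p² = d² − 2 + 2cos(α−β) − 2d(sin α + sin β) = 17.532925; p = √p² = 4.187234; φ = atan2(cos α + cos β, d − sin α − sin β) − atan2(2, p) = -0.493098 rad; t = (α − φ) mod 2π = 4.532741 rad, q = (β − φ) mod 2π = 5.620082 rad → L = 1.74·(4.532741 + 4.187234 + 5.620082) = 1.74·14.340056 = 24.951698 m
RLR: c = (6 − d² + 2cos(α−β) + 2d(sin α − sin β))/8 = -0.114771; p = 2π − arccos c = 4.597364 rad; φ = atan2(cos α − cos β, d − sin α + sin β) = -0.350695 rad; t = (α − φ + p/2) mod 2π = 0.405834 rad, q = (α − β − t + p) mod 2π = 3.104190 rad → L = 1.74·(0.405834 + 4.597364 + 3.104190) = 1.74·8.107389 = 14.106856 m
LRL: c = (6 − d² + 2cos(α−β) − 2d(sin α − sin β))/8 = -0.310375; p = 2π − arccos c = 4.396802 rad; φ = atan2(cos β − cos α, d + sin α − sin β) = 0.322431 rad; t = (φ − α + p/2) mod 2π = 4.764374 rad, q = (β − α − t + p) mod 2π = 0.719768 rad → L = 1.74·(4.764374 + 4.396802 + 0.719768) = 1.74·9.880943 = 17.192841 m
Shortest: RLR with L = 14.106856 m ≈ 14.1069 m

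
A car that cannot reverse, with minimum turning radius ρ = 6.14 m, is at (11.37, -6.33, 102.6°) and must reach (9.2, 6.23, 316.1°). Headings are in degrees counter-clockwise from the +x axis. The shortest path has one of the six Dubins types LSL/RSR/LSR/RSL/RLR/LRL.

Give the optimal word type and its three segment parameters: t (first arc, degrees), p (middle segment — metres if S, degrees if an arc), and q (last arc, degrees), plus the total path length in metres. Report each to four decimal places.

LRL: t = 88.9800°, p = 250.7493°, q = 15.2693°, L = 38.0428 m

Let ψ = atan2(Δy, Δx) = atan2(12.56, -2.17) = 99.8023° be the start→goal bearing.
Normalize: d = |goal − start| / ρ = 12.746078/6.14 = 2.075908, α = (θ_start − ψ) mod 360° = 2.7977° = 0.048830 rad, β = (θ_goal − ψ) mod 360° = 216.2977° = 3.775108 rad.
Common terms: sin α = 0.048810, cos α = 0.998808, sin β = -0.591981, cos β = -0.805952, cos(α−β) = -0.833886, d² = 4.309396. Work in radians in the unit-radius frame; every candidate has L = ρ·(t + p + q).
LSL: p² = 2 + d² − 2cos(α−β) + 2d(sin α − sin β) = 10.637617; p = √p² = 3.261536; φ = atan2(cos β − cos α, d + sin α − sin β) = -0.586377 rad; t = (φ − α) mod 2π = 5.647979 rad, q = (β − φ) mod 2π = 4.361484 rad → L = 6.14·(5.647979 + 3.261536 + 4.361484) = 6.14·13.270999 = 81.483935 m
RSR: p² = 2 + d² − 2cos(α−β) + 2d(sin β − sin α) = 5.316718; p = √p² = 2.305801; φ = atan2(cos α − cos β, d − sin α + sin β) = 0.898999 rad; t = (α − φ) mod 2π = 5.433016 rad, q = (φ − β) mod 2π = 3.407076 rad → L = 6.14·(5.433016 + 2.305801 + 3.407076) = 6.14·11.145894 = 68.435787 m
LSR: p² = d² − 2 + 2cos(α−β) + 2d(sin α + sin β) = -1.613522 < 0 → infeasible
RSL: p² = d² − 2 + 2cos(α−β) − 2d(sin α + sin β) = 2.896771; p = √p² = 1.701990; φ = atan2(cos α + cos β, d − sin α − sin β) − atan2(2, p) = -0.792222 rad; t = (α − φ) mod 2π = 0.841052 rad, q = (β − φ) mod 2π = 4.567330 rad → L = 6.14·(0.841052 + 1.701990 + 4.567330) = 6.14·7.110372 = 43.657685 m
RLR: c = (6 − d² + 2cos(α−β) + 2d(sin α − sin β))/8 = 0.335410; p = 2π − arccos c = 5.054430 rad; φ = atan2(cos α − cos β, d − sin α + sin β) = 0.898999 rad; t = (α − φ + p/2) mod 2π = 1.677046 rad, q = (α − β − t + p) mod 2π = 5.934291 rad → L = 6.14·(1.677046 + 5.054430 + 5.934291) = 6.14·12.665767 = 77.767807 m
LRL: c = (6 − d² + 2cos(α−β) − 2d(sin α − sin β))/8 = -0.329702; p = 2π − arccos c = 4.376401 rad; φ = atan2(cos β − cos α, d + sin α − sin β) = -0.586377 rad; t = (φ − α + p/2) mod 2π = 1.552994 rad, q = (β − α − t + p) mod 2π = 0.266499 rad → L = 6.14·(1.552994 + 4.376401 + 0.266499) = 6.14·6.195895 = 38.042793 m
Shortest: LRL with L = 38.042793 m ≈ 38.0428 m
Convert LRL to answer units (arcs ×180/π): t = 1.552994·180/π = 88.9800°, p = 4.376401·180/π = 250.7493°, q = 0.266499·180/π = 15.2693°, L = 38.0428 m.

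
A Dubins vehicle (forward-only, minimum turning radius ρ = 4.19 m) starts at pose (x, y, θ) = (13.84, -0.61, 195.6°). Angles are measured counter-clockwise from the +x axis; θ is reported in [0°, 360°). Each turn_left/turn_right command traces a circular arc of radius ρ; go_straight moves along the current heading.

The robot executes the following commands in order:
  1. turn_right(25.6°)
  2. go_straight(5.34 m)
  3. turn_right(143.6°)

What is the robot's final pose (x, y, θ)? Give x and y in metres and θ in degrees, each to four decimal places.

(5.5913, 8.1060, 26.4000°)

set_pose: (x, y, θ) = (13.8400, -0.6100, 195.6000°), ρ = 4.19
turn_right(25.6°): centre at ρ to the right, rotate −25.6° → (11.9856, -0.7007, 170.0000°)
go_straight(5.34): x += 5.34·cos θ, y += 5.34·sin θ → (6.7268, 0.2266, 170.0000°)
turn_right(143.6°): centre at ρ to the right, rotate −143.6° → (5.5913, 8.1060, 26.4000°)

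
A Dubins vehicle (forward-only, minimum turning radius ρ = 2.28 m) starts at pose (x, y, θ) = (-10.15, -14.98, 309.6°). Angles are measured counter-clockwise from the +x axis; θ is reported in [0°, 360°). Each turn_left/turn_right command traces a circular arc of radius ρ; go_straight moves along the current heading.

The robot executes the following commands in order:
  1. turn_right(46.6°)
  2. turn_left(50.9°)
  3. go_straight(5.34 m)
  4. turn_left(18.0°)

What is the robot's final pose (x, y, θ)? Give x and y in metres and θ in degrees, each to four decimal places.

set_pose: (x, y, θ) = (-10.1500, -14.9800, 309.6000°), ρ = 2.28
turn_right(46.6°): centre at ρ to the right, rotate −46.6° → (-9.6438, -16.7112, 263.0000°)
turn_left(50.9°): centre at ρ to the left, rotate +50.9° → (-9.0236, -18.5700, 313.9000°)
go_straight(5.34): x += 5.34·cos θ, y += 5.34·sin θ → (-5.3209, -22.4178, 313.9000°)
turn_left(18.0°): centre at ρ to the left, rotate +18.0° → (-4.7519, -22.8480, 331.9000°)

(-4.7519, -22.8480, 331.9000°)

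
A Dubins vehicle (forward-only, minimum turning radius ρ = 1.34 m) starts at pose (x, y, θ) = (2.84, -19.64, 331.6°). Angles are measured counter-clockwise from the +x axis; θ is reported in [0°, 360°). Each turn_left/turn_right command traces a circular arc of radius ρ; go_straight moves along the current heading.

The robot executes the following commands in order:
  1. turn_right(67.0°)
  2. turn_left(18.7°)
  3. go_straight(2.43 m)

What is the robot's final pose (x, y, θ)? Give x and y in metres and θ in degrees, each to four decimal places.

set_pose: (x, y, θ) = (2.8400, -19.6400, 331.6000°), ρ = 1.34
turn_right(67.0°): centre at ρ to the right, rotate −67.0° → (3.5367, -20.9448, 264.6000°)
turn_left(18.7°): centre at ρ to the left, rotate +18.7° → (3.5667, -21.3792, 283.3000°)
go_straight(2.43): x += 2.43·cos θ, y += 2.43·sin θ → (4.1257, -23.7440, 283.3000°)

(4.1257, -23.7440, 283.3000°)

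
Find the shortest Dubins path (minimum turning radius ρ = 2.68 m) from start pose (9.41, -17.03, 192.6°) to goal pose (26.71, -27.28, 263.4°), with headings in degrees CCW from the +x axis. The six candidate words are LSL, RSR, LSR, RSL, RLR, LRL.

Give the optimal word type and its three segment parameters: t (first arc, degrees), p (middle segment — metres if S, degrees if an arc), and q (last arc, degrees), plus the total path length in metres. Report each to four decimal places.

LSR: t = 159.6327°, p = 14.9144 m, q = 88.8327°, L = 26.5363 m

Let ψ = atan2(Δy, Δx) = atan2(-10.25, 17.30) = -30.6461° be the start→goal bearing.
Normalize: d = |goal − start| / ρ = 20.108518/2.68 = 7.503178, α = (θ_start − ψ) mod 360° = 223.2461° = 3.896380 rad, β = (θ_goal − ψ) mod 360° = 294.0461° = 5.132073 rad.
Common terms: sin α = -0.685134, cos α = -0.728417, sin β = -0.913218, cos β = 0.407472, cos(α−β) = 0.328867, d² = 56.297686. Work in radians in the unit-radius frame; every candidate has L = ρ·(t + p + q).
LSL: p² = 2 + d² − 2cos(α−β) + 2d(sin α − sin β) = 61.062661; p = √p² = 7.814260; φ = atan2(cos β − cos α, d + sin α − sin β) = 0.145878 rad; t = (φ − α) mod 2π = 2.532683 rad, q = (β − φ) mod 2π = 4.986195 rad → L = 2.68·(2.532683 + 7.814260 + 4.986195) = 2.68·15.333139 = 41.092811 m
RSR: p² = 2 + d² − 2cos(α−β) + 2d(sin β − sin α) = 54.217244; p = √p² = 7.363236; φ = atan2(cos α − cos β, d − sin α + sin β) = -0.154883 rad; t = (α − φ) mod 2π = 4.051263 rad, q = (φ − β) mod 2π = 0.996229 rad → L = 2.68·(4.051263 + 7.363236 + 0.996229) = 2.68·12.410728 = 33.260751 m
LSR: p² = d² − 2 + 2cos(α−β) + 2d(sin α + sin β) = 30.969987; p = √p² = 5.565068; φ = atan2(−cos α − cos β, d + sin α + sin β) − atan2(−2, p) = 0.399310 rad; t = (φ − α) mod 2π = 2.786116 rad, q = (φ − β) mod 2π = 1.550423 rad → L = 2.68·(2.786116 + 5.565068 + 1.550423) = 2.68·9.901607 = 26.536306 m
RSL: p² = d² − 2 + 2cos(α−β) − 2d(sin α + sin β) = 78.940852; p = √p² = 8.884866; φ = atan2(cos α + cos β, d − sin α − sin β) − atan2(2, p) = -0.256660 rad; t = (α − φ) mod 2π = 4.153040 rad, q = (β − φ) mod 2π = 5.388733 rad → L = 2.68·(4.153040 + 8.884866 + 5.388733) = 2.68·18.426639 = 49.383392 m
RLR: c = (6 − d² + 2cos(α−β) + 2d(sin α − sin β))/8 = -5.777155, |c| > 1 → infeasible
LRL: c = (6 − d² + 2cos(α−β) − 2d(sin α − sin β))/8 = -6.632833, |c| > 1 → infeasible
Shortest: LSR with L = 26.536306 m ≈ 26.5363 m
Convert LSR to answer units (arcs ×180/π): t = 2.786116·180/π = 159.6327°, p = ρ·p = 2.68·5.565068 = 14.9144 m, q = 1.550423·180/π = 88.8327°, L = 26.5363 m.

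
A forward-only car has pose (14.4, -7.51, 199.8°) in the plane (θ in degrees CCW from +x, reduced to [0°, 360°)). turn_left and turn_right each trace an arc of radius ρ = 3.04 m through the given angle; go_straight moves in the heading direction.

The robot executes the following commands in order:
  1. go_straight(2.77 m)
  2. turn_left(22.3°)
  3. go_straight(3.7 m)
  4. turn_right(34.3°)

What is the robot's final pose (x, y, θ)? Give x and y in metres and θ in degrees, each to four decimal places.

set_pose: (x, y, θ) = (14.4000, -7.5100, 199.8000°), ρ = 3.04
go_straight(2.77): x += 2.77·cos θ, y += 2.77·sin θ → (11.7938, -8.4483, 199.8000°)
turn_left(22.3°): centre at ρ to the left, rotate +22.3° → (10.7854, -9.0530, 222.1000°)
go_straight(3.7): x += 3.7·cos θ, y += 3.7·sin θ → (8.0401, -11.5336, 222.1000°)
turn_right(34.3°): centre at ρ to the right, rotate −34.3° → (6.4146, -12.2898, 187.8000°)

(6.4146, -12.2898, 187.8000°)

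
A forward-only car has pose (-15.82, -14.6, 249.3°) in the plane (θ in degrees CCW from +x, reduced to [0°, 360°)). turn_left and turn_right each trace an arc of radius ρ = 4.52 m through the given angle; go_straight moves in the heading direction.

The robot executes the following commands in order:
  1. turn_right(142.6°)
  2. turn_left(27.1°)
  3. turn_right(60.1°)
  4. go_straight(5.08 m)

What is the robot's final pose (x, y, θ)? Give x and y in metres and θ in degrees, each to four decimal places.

set_pose: (x, y, θ) = (-15.8200, -14.6000, 249.3000°), ρ = 4.52
turn_right(142.6°): centre at ρ to the right, rotate −142.6° → (-24.3776, -14.3012, 106.7000°)
turn_left(27.1°): centre at ρ to the left, rotate +27.1° → (-25.4446, -12.4715, 133.8000°)
turn_right(60.1°): centre at ρ to the right, rotate −60.1° → (-26.5205, -8.0744, 73.7000°)
go_straight(5.08): x += 5.08·cos θ, y += 5.08·sin θ → (-25.0947, -3.1986, 73.7000°)

(-25.0947, -3.1986, 73.7000°)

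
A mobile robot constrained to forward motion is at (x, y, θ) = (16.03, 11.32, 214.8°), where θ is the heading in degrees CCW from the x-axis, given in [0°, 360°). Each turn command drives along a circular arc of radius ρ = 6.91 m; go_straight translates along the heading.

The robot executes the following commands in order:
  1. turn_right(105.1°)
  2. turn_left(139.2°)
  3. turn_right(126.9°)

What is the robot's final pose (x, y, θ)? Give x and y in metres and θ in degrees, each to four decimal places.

set_pose: (x, y, θ) = (16.0300, 11.3200, 214.8000°), ρ = 6.91
turn_right(105.1°): centre at ρ to the right, rotate −105.1° → (5.5808, 14.6648, 109.7000°)
turn_left(139.2°): centre at ρ to the left, rotate +139.2° → (-7.3715, 14.8231, 248.9000°)
turn_right(126.9°): centre at ρ to the right, rotate −126.9° → (-19.6782, 13.6489, 122.0000°)

(-19.6782, 13.6489, 122.0000°)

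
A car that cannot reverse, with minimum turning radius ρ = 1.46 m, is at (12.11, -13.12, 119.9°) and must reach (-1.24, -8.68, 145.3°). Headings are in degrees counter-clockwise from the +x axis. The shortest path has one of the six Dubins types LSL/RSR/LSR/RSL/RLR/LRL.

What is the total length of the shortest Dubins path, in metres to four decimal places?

14.1732 m

Let ψ = atan2(Δy, Δx) = atan2(4.44, -13.35) = 161.6037° be the start→goal bearing.
Normalize: d = |goal − start| / ρ = 14.068977/1.46 = 9.636285, α = (θ_start − ψ) mod 360° = 318.2963° = 5.555319 rad, β = (θ_goal − ψ) mod 360° = 343.6963° = 5.998632 rad.
Common terms: sin α = -0.665278, cos α = 0.746595, sin β = -0.280728, cos β = 0.959787, cos(α−β) = 0.903335, d² = 92.857994. Work in radians in the unit-radius frame; every candidate has L = ρ·(t + p + q).
LSL: p² = 2 + d² − 2cos(α−β) + 2d(sin α − sin β) = 85.640058; p = √p² = 9.254191; φ = atan2(cos β − cos α, d + sin α − sin β) = 0.023039 rad; t = (φ − α) mod 2π = 0.750906 rad, q = (β − φ) mod 2π = 5.975593 rad → L = 1.46·(0.750906 + 9.254191 + 5.975593) = 1.46·15.980690 = 23.331808 m
RSR: p² = 2 + d² − 2cos(α−β) + 2d(sin β − sin α) = 100.462589; p = √p² = 10.023103; φ = atan2(cos α − cos β, d − sin α + sin β) = -0.021272 rad; t = (α − φ) mod 2π = 5.576590 rad, q = (φ − β) mod 2π = 0.263281 rad → L = 1.46·(5.576590 + 10.023103 + 0.263281) = 1.46·15.862974 = 23.159943 m
LSR: p² = d² − 2 + 2cos(α−β) + 2d(sin α + sin β) = 74.432681; p = √p² = 8.627438; φ = atan2(−cos α − cos β, d + sin α + sin β) − atan2(−2, p) = 0.033906 rad; t = (φ − α) mod 2π = 0.761773 rad, q = (φ − β) mod 2π = 0.318459 rad → L = 1.46·(0.761773 + 8.627438 + 0.318459) = 1.46·9.707670 = 14.173198 m
RSL: p² = d² − 2 + 2cos(α−β) − 2d(sin α + sin β) = 110.896648; p = √p² = 10.530748; φ = atan2(cos α + cos β, d − sin α − sin β) − atan2(2, p) = -0.027812 rad; t = (α − φ) mod 2π = 5.583131 rad, q = (β − φ) mod 2π = 6.026444 rad → L = 1.46·(5.583131 + 10.530748 + 6.026444) = 1.46·22.140323 = 32.324871 m
RLR: c = (6 − d² + 2cos(α−β) + 2d(sin α − sin β))/8 = -11.557824, |c| > 1 → infeasible
LRL: c = (6 − d² + 2cos(α−β) − 2d(sin α − sin β))/8 = -9.705007, |c| > 1 → infeasible
Shortest: LSR with L = 14.173198 m ≈ 14.1732 m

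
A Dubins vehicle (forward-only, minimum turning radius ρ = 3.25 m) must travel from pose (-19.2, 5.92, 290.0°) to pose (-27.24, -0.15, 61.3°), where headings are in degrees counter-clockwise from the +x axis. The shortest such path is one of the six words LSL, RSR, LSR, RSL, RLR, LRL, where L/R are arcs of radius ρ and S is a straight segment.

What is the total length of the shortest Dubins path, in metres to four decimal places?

19.8325 m

Let ψ = atan2(Δy, Δx) = atan2(-6.07, -8.04) = -142.9481° be the start→goal bearing.
Normalize: d = |goal − start| / ρ = 10.074051/3.25 = 3.099708, α = (θ_start − ψ) mod 360° = 72.9481° = 1.273185 rad, β = (θ_goal − ψ) mod 360° = 204.2481° = 3.564802 rad.
Common terms: sin α = 0.956040, cos α = 0.293238, sin β = -0.410689, cos β = -0.911776, cos(α−β) = -0.660002, d² = 9.608189. Work in radians in the unit-radius frame; every candidate has L = ρ·(t + p + q).
LSL: p² = 2 + d² − 2cos(α−β) + 2d(sin α − sin β) = 21.401109; p = √p² = 4.626133; φ = atan2(cos β − cos α, d + sin α − sin β) = -0.263519 rad; t = (φ − α) mod 2π = 4.746482 rad, q = (β − φ) mod 2π = 3.828321 rad → L = 3.25·(4.746482 + 4.626133 + 3.828321) = 3.25·13.200936 = 42.903042 m
RSR: p² = 2 + d² − 2cos(α−β) + 2d(sin β − sin α) = 4.455276; p = √p² = 2.110752; φ = atan2(cos α − cos β, d − sin α + sin β) = 0.607593 rad; t = (α − φ) mod 2π = 0.665592 rad, q = (φ − β) mod 2π = 3.325976 rad → L = 3.25·(0.665592 + 2.110752 + 3.325976) = 3.25·6.102320 = 19.832542 m
LSR: p² = d² − 2 + 2cos(α−β) + 2d(sin α + sin β) = 9.669043; p = √p² = 3.109508; φ = atan2(−cos α − cos β, d + sin α + sin β) − atan2(−2, p) = 0.739663 rad; t = (φ − α) mod 2π = 5.749664 rad, q = (φ − β) mod 2π = 3.458046 rad → L = 3.25·(5.749664 + 3.109508 + 3.458046) = 3.25·12.317218 = 40.030959 m
RSL: p² = d² − 2 + 2cos(α−β) − 2d(sin α + sin β) = 2.907329; p = √p² = 1.705089; φ = atan2(cos α + cos β, d − sin α − sin β) − atan2(2, p) = -1.102404 rad; t = (α − φ) mod 2π = 2.375588 rad, q = (β − φ) mod 2π = 4.667206 rad → L = 3.25·(2.375588 + 1.705089 + 4.667206) = 3.25·8.747883 = 28.430621 m
RLR: c = (6 − d² + 2cos(α−β) + 2d(sin α − sin β))/8 = 0.443090; p = 2π − arccos c = 5.171432 rad; φ = atan2(cos α − cos β, d − sin α + sin β) = 0.607593 rad; t = (α − φ + p/2) mod 2π = 3.251308 rad, q = (α − β − t + p) mod 2π = 5.911692 rad → L = 3.25·(3.251308 + 5.171432 + 5.911692) = 3.25·14.334432 = 46.586905 m
LRL: c = (6 − d² + 2cos(α−β) − 2d(sin α − sin β))/8 = -1.675139, |c| > 1 → infeasible
Shortest: RSR with L = 19.832542 m ≈ 19.8325 m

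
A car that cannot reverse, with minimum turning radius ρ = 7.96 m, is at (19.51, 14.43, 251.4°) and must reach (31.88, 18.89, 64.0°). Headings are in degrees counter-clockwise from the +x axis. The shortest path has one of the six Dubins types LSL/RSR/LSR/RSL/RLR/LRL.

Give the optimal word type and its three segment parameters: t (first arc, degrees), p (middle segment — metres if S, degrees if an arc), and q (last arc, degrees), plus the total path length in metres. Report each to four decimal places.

Let ψ = atan2(Δy, Δx) = atan2(4.46, 12.37) = 19.8268° be the start→goal bearing.
Normalize: d = |goal − start| / ρ = 13.149468/7.96 = 1.651943, α = (θ_start − ψ) mod 360° = 231.5732° = 4.041716 rad, β = (θ_goal − ψ) mod 360° = 44.1732° = 0.770969 rad.
Common terms: sin α = -0.783403, cos α = -0.621514, sin β = 0.696830, cos β = 0.717236, cos(α−β) = -0.991671, d² = 2.728916. Work in radians in the unit-radius frame; every candidate has L = ρ·(t + p + q).
LSL: p² = 2 + d² − 2cos(α−β) + 2d(sin α − sin β) = 1.821735; p = √p² = 1.349717; φ = atan2(cos β − cos α, d + sin α − sin β) = 1.443232 rad; t = (φ − α) mod 2π = 3.684701 rad, q = (β − φ) mod 2π = 5.610922 rad → L = 7.96·(3.684701 + 1.349717 + 5.610922) = 7.96·10.645340 = 84.736908 m
RSR: p² = 2 + d² − 2cos(α−β) + 2d(sin β − sin α) = 11.602782; p = √p² = 3.406286; φ = atan2(cos α − cos β, d − sin α + sin β) = -0.403917 rad; t = (α − φ) mod 2π = 4.445633 rad, q = (φ − β) mod 2π = 5.108300 rad → L = 7.96·(4.445633 + 3.406286 + 5.108300) = 7.96·12.960218 = 103.163335 m
LSR: p² = d² − 2 + 2cos(α−β) + 2d(sin α + sin β) = -1.540454 < 0 → infeasible
RSL: p² = d² − 2 + 2cos(α−β) − 2d(sin α + sin β) = -0.968399 < 0 → infeasible
RLR: c = (6 − d² + 2cos(α−β) + 2d(sin α − sin β))/8 = -0.450348; p = 2π − arccos c = 4.245234 rad; φ = atan2(cos α − cos β, d − sin α + sin β) = -0.403917 rad; t = (α − φ + p/2) mod 2π = 0.285065 rad, q = (α − β − t + p) mod 2π = 0.947731 rad → L = 7.96·(0.285065 + 4.245234 + 0.947731) = 7.96·5.478030 = 43.605119 m
LRL: c = (6 − d² + 2cos(α−β) − 2d(sin α − sin β))/8 = 0.772283; p = 2π − arccos c = 5.594816 rad; φ = atan2(cos β − cos α, d + sin α − sin β) = 1.443232 rad; t = (φ − α + p/2) mod 2π = 0.198924 rad, q = (β − α − t + p) mod 2π = 2.125145 rad → L = 7.96·(0.198924 + 5.594816 + 2.125145) = 7.96·7.918885 = 63.034328 m
Shortest: RLR with L = 43.605119 m ≈ 43.6051 m
Convert RLR to answer units (arcs ×180/π): t = 0.285065·180/π = 16.3330°, p = 4.245234·180/π = 243.2340°, q = 0.947731·180/π = 54.3010°, L = 43.6051 m.

RLR: t = 16.3330°, p = 243.2340°, q = 54.3010°, L = 43.6051 m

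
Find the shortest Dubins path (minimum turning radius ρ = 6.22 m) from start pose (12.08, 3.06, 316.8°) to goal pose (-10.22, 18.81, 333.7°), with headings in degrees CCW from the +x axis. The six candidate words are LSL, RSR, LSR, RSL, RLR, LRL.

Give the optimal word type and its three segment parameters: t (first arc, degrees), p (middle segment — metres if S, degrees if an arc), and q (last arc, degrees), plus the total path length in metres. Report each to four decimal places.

RSR: t = 172.0674°, p = 25.4732 m, q = 171.0326°, L = 62.7200 m

Let ψ = atan2(Δy, Δx) = atan2(15.75, -22.30) = 144.7673° be the start→goal bearing.
Normalize: d = |goal − start| / ρ = 27.301145/6.22 = 4.389252, α = (θ_start − ψ) mod 360° = 172.0327° = 3.002537 rad, β = (θ_goal − ψ) mod 360° = 188.9327° = 3.297498 rad.
Common terms: sin α = 0.138608, cos α = -0.990347, sin β = -0.155275, cos β = -0.987871, cos(α−β) = 0.956814, d² = 19.265529. Work in radians in the unit-radius frame; every candidate has L = ρ·(t + p + q).
LSL: p² = 2 + d² − 2cos(α−β) + 2d(sin α − sin β) = 21.931747; p = √p² = 4.683134; φ = atan2(cos β − cos α, d + sin α − sin β) = 0.000529 rad; t = (φ − α) mod 2π = 3.281177 rad, q = (β − φ) mod 2π = 3.296969 rad → L = 6.22·(3.281177 + 4.683134 + 3.296969) = 6.22·11.261280 = 70.045163 m
RSR: p² = 2 + d² − 2cos(α−β) + 2d(sin β − sin α) = 16.772057; p = √p² = 4.095370; φ = atan2(cos α − cos β, d − sin α + sin β) = -0.000605 rad; t = (α − φ) mod 2π = 3.003142 rad, q = (φ − β) mod 2π = 2.985083 rad → L = 6.22·(3.003142 + 4.095370 + 2.985083) = 6.22·10.083595 = 62.719960 m
LSR: p² = d² − 2 + 2cos(α−β) + 2d(sin α + sin β) = 19.032845; p = √p² = 4.362665; φ = atan2(−cos α − cos β, d + sin α + sin β) − atan2(−2, p) = 0.854706 rad; t = (φ − α) mod 2π = 4.135354 rad, q = (φ − β) mod 2π = 3.840394 rad → L = 6.22·(4.135354 + 4.362665 + 3.840394) = 6.22·12.338413 = 76.744926 m
RSL: p² = d² − 2 + 2cos(α−β) − 2d(sin α + sin β) = 19.325468; p = √p² = 4.396074; φ = atan2(cos α + cos β, d − sin α − sin β) − atan2(2, p) = -0.848979 rad; t = (α − φ) mod 2π = 3.851516 rad, q = (β − φ) mod 2π = 4.146477 rad → L = 6.22·(3.851516 + 4.396074 + 4.146477) = 6.22·12.394067 = 77.091095 m
RLR: c = (6 − d² + 2cos(α−β) + 2d(sin α − sin β))/8 = -1.096507, |c| > 1 → infeasible
LRL: c = (6 − d² + 2cos(α−β) − 2d(sin α − sin β))/8 = -1.741468, |c| > 1 → infeasible
Shortest: RSR with L = 62.719960 m ≈ 62.7200 m
Convert RSR to answer units (arcs ×180/π): t = 3.003142·180/π = 172.0674°, p = ρ·p = 6.22·4.095370 = 25.4732 m, q = 2.985083·180/π = 171.0326°, L = 62.7200 m.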